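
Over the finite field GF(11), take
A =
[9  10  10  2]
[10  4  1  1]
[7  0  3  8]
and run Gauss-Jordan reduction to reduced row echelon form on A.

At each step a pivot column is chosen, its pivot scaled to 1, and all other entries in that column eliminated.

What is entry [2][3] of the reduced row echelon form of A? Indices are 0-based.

[1] R0 /= 9  ⇒  (1, 6, 6, 10)
     R1 -= 10·R0  ⇒  (0, 10, 7, 0)
     R2 -= 7·R0  ⇒  (0, 2, 5, 4)
[2] R1 /= 10  ⇒  (0, 1, 4, 0)
     R0 -= 6·R1  ⇒  (1, 0, 4, 10)
     R2 -= 2·R1  ⇒  (0, 0, 8, 4)
[3] R2 /= 8  ⇒  (0, 0, 1, 6)
     R0 -= 4·R2  ⇒  (1, 0, 0, 8)
     R1 -= 4·R2  ⇒  (0, 1, 0, 9)

M[2][3] = 6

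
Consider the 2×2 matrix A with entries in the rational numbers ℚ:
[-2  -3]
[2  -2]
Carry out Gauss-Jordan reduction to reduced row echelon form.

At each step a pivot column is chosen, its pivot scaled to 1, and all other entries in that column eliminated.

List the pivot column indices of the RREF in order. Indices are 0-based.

pivot(0,0)=-2: scale R0 → (1, 3/2)
  clear (1,0): R1 −= (2)R0 → (0, -5)
pivot(1,1)=-5: scale R1 → (0, 1)
  clear (0,1): R0 −= (3/2)R1 → (1, 0)

pivot columns: 0, 1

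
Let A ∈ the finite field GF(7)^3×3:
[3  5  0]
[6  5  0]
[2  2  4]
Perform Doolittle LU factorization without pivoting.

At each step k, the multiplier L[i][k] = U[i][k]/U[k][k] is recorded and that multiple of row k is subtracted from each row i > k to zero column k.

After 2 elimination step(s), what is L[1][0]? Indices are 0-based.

[col 0] pivot 3
  R1 -= 2*R0 → (0, 2, 0)  (L[1][0] := 2)
  R2 -= 3*R0 → (0, 1, 4)  (L[2][0] := 3)
[col 1] pivot 2
  R2 -= 4*R1 → (0, 0, 4)  (L[2][1] := 4)

L[1][0] = 2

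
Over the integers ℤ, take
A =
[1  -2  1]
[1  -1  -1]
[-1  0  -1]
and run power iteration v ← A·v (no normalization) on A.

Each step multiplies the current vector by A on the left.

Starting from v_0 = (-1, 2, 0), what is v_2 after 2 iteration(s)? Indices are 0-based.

v_2 = (2, -3, 4)

v_0 = (-1, 2, 0).
v_1 = A·v_0 = (-5, -3, 1).
v_2 = A·v_1 = (2, -3, 4).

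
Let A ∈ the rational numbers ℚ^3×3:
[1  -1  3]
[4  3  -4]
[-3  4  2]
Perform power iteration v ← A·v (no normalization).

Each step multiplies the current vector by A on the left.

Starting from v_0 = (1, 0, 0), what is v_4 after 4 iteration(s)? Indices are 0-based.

v_4 = (459, -700, 413)

v_0 = (1, 0, 0).
v_1 = A·v_0 = (1, 4, -3).
v_2 = A·v_1 = (-12, 28, 7).
v_3 = A·v_2 = (-19, 8, 162).
v_4 = A·v_3 = (459, -700, 413).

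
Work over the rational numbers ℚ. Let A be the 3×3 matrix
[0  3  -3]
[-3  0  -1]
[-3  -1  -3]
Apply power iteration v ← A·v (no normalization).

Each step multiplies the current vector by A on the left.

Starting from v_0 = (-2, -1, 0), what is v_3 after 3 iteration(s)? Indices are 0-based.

v_0 = (-2, -1, 0).
v_1 = A·v_0 = (-3, 6, 7).
v_2 = A·v_1 = (-3, 2, -18).
v_3 = A·v_2 = (60, 27, 61).

v_3 = (60, 27, 61)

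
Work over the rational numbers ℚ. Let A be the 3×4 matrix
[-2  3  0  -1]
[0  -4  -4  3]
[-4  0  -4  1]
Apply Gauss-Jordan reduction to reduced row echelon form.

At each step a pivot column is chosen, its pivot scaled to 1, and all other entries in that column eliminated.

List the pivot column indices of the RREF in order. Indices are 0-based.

pivot(0,0)=-2: scale R0 → (1, -3/2, 0, 1/2)
  clear (2,0): R2 −= (-4)R0 → (0, -6, -4, 3)
pivot(1,1)=-4: scale R1 → (0, 1, 1, -3/4)
  clear (0,1): R0 −= (-3/2)R1 → (1, 0, 3/2, -5/8)
  clear (2,1): R2 −= (-6)R1 → (0, 0, 2, -3/2)
pivot(2,2)=2: scale R2 → (0, 0, 1, -3/4)
  clear (0,2): R0 −= (3/2)R2 → (1, 0, 0, 1/2)
  clear (1,2): R1 −= (1)R2 → (0, 1, 0, 0)

pivot columns: 0, 1, 2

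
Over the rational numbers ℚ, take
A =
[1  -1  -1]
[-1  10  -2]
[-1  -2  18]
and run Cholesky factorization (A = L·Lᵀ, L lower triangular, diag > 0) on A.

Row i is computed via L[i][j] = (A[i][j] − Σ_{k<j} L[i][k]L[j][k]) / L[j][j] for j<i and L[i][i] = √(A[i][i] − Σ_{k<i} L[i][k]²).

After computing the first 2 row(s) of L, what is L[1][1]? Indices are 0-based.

L[1][1] = 3

Step 1: L[0][0] = √(1) = 1.
  L[1][0] = (-1) / L[0][0] = -1.
Step 2: L[1][1] = √(9) = 3.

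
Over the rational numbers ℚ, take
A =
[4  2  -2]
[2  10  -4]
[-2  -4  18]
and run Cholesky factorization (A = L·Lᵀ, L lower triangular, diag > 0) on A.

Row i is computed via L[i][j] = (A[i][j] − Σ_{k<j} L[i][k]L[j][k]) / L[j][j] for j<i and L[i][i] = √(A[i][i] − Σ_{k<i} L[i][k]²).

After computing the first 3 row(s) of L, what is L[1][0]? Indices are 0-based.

L[1][0] = 1

Step 1: L[0][0] = √(4) = 2.
  L[1][0] = (2) / L[0][0] = 1.
Step 2: L[1][1] = √(9) = 3.
  L[2][0] = (-2) / L[0][0] = -1.
  L[2][1] = (-3) / L[1][1] = -1.
Step 3: L[2][2] = √(16) = 4.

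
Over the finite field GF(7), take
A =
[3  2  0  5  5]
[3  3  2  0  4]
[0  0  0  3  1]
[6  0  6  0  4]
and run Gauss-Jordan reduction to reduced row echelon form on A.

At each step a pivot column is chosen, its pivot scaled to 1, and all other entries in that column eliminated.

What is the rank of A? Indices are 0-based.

[1] R0 /= 3  ⇒  (1, 3, 0, 4, 4)
     R1 -= 3·R0  ⇒  (0, 1, 2, 2, 6)
     R3 -= 6·R0  ⇒  (0, 3, 6, 4, 1)
[2] R1 /= 1  ⇒  (0, 1, 2, 2, 6)
     R0 -= 3·R1  ⇒  (1, 0, 1, 5, 0)
     R3 -= 3·R1  ⇒  (0, 0, 0, 5, 4)
column 2 empty below row 2
[3] R2 /= 3  ⇒  (0, 0, 0, 1, 5)
     R0 -= 5·R2  ⇒  (1, 0, 1, 0, 3)
     R1 -= 2·R2  ⇒  (0, 1, 2, 0, 3)
     R3 -= 5·R2  ⇒  (0, 0, 0, 0, 0)
column 4 empty below row 3

rank = 3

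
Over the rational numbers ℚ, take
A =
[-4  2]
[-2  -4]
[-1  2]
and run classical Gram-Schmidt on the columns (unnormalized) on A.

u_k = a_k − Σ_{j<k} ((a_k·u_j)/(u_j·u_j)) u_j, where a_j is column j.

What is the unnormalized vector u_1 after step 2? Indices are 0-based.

u_1 = (34/21, -88/21, 40/21)

Step 1: u_0 = a_0 = (-4, -2, -1).
Step 2: u_1 = a_1 − (-2/21)·u_0 = (34/21, -88/21, 40/21).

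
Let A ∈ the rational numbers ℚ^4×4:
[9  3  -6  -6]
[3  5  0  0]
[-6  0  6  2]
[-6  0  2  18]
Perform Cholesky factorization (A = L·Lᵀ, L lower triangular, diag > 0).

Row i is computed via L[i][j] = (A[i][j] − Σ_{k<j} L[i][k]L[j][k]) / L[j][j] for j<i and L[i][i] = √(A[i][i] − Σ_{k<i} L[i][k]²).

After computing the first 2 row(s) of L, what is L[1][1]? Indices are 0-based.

L[1][1] = 2

Step 1: L[0][0] = √(9) = 3.
  L[1][0] = (3) / L[0][0] = 1.
Step 2: L[1][1] = √(4) = 2.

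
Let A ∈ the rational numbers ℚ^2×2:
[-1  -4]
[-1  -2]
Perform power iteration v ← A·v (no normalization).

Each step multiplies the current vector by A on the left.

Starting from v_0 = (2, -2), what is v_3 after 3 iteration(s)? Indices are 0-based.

v_0 = (2, -2).
v_1 = A·v_0 = (6, 2).
v_2 = A·v_1 = (-14, -10).
v_3 = A·v_2 = (54, 34).

v_3 = (54, 34)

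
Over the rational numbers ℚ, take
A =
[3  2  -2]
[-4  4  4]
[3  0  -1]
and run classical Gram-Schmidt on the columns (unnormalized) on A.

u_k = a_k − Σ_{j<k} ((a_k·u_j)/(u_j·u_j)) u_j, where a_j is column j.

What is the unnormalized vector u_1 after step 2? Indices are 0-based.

Step 1: u_0 = a_0 = (3, -4, 3).
Step 2: u_1 = a_1 − (-5/17)·u_0 = (49/17, 48/17, 15/17).

u_1 = (49/17, 48/17, 15/17)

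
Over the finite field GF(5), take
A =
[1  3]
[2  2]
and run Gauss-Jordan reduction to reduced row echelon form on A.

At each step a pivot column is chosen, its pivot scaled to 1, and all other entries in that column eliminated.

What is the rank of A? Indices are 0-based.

[1] R0 /= 1  ⇒  (1, 3)
     R1 -= 2·R0  ⇒  (0, 1)
[2] R1 /= 1  ⇒  (0, 1)
     R0 -= 3·R1  ⇒  (1, 0)

rank = 2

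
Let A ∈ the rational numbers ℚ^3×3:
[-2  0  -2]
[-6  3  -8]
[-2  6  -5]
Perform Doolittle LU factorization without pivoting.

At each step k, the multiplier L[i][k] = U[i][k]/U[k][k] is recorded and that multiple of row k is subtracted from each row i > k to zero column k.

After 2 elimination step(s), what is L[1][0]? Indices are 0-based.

k=0: U[0][0]=-2
  eliminate (1,0): mult=3, new row 1: (0, 3, -2); set L[1][0]=3
  eliminate (2,0): mult=1, new row 2: (0, 6, -3); set L[2][0]=1
k=1: U[1][1]=3
  eliminate (2,1): mult=2, new row 2: (0, 0, 1); set L[2][1]=2

L[1][0] = 3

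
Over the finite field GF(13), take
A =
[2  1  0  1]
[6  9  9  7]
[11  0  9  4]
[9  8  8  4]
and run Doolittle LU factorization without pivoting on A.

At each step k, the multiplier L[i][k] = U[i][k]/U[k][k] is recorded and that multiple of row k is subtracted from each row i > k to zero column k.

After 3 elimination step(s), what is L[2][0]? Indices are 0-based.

k=0: U[0][0]=2
  eliminate (1,0): mult=3, new row 1: (0, 6, 9, 4); set L[1][0]=3
  eliminate (2,0): mult=12, new row 2: (0, 1, 9, 5); set L[2][0]=12
  eliminate (3,0): mult=11, new row 3: (0, 10, 8, 6); set L[3][0]=11
k=1: U[1][1]=6
  eliminate (2,1): mult=11, new row 2: (0, 0, 1, 0); set L[2][1]=11
  eliminate (3,1): mult=6, new row 3: (0, 0, 6, 8); set L[3][1]=6
k=2: U[2][2]=1
  eliminate (3,2): mult=6, new row 3: (0, 0, 0, 8); set L[3][2]=6

L[2][0] = 12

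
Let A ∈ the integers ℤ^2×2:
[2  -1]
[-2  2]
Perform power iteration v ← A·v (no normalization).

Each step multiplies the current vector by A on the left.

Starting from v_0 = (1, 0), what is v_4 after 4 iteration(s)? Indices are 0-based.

v_4 = (68, -96)

v_0 = (1, 0).
v_1 = A·v_0 = (2, -2).
v_2 = A·v_1 = (6, -8).
v_3 = A·v_2 = (20, -28).
v_4 = A·v_3 = (68, -96).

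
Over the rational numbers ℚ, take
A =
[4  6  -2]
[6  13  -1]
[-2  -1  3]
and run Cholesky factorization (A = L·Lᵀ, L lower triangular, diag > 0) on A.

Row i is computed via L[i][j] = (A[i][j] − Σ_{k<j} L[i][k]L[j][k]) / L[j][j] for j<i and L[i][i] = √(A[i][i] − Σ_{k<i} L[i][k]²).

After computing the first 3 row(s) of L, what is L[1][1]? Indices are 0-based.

Step 1: L[0][0] = √(4) = 2.
  L[1][0] = (6) / L[0][0] = 3.
Step 2: L[1][1] = √(4) = 2.
  L[2][0] = (-2) / L[0][0] = -1.
  L[2][1] = (2) / L[1][1] = 1.
Step 3: L[2][2] = √(1) = 1.

L[1][1] = 2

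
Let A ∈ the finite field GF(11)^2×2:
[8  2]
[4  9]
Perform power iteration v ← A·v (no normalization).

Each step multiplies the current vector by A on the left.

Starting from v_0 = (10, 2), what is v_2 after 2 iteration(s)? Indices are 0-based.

v_2 = (7, 0)

v_0 = (10, 2).
v_1 = A·v_0 = (7, 3).
v_2 = A·v_1 = (7, 0).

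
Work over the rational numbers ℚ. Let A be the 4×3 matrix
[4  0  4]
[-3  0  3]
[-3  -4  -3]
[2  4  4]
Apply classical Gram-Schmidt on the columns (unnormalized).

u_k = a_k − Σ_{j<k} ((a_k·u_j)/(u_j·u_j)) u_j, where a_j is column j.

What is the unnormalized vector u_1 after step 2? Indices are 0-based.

Step 1: u_0 = a_0 = (4, -3, -3, 2).
Step 2: u_1 = a_1 − (10/19)·u_0 = (-40/19, 30/19, -46/19, 56/19).

u_1 = (-40/19, 30/19, -46/19, 56/19)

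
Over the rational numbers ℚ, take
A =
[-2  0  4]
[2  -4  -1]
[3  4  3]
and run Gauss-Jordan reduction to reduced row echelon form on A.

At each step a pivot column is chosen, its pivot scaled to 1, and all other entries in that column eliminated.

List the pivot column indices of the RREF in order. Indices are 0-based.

pivot columns: 0, 1, 2

step 1: normalize row 0 (÷-2) = (1, 0, -2)
  row 1: subtract 2×row0 = (0, -4, 3)
  row 2: subtract 3×row0 = (0, 4, 9)
step 2: normalize row 1 (÷-4) = (0, 1, -3/4)
  row 2: subtract 4×row1 = (0, 0, 12)
step 3: normalize row 2 (÷12) = (0, 0, 1)
  row 0: subtract -2×row2 = (1, 0, 0)
  row 1: subtract -3/4×row2 = (0, 1, 0)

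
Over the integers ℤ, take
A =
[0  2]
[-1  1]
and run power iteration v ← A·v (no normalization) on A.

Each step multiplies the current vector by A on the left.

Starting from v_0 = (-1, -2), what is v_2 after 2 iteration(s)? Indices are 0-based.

v_0 = (-1, -2).
v_1 = A·v_0 = (-4, -1).
v_2 = A·v_1 = (-2, 3).

v_2 = (-2, 3)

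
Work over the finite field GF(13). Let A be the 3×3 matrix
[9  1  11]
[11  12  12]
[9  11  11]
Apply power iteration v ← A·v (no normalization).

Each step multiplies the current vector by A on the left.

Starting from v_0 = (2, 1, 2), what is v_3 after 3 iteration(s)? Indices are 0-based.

v_3 = (1, 1, 2)

v_0 = (2, 1, 2).
v_1 = A·v_0 = (2, 6, 12).
v_2 = A·v_1 = (0, 4, 8).
v_3 = A·v_2 = (1, 1, 2).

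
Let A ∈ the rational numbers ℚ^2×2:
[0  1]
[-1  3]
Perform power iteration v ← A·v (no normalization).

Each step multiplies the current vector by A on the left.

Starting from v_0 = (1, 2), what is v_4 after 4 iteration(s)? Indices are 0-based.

v_4 = (34, 89)

v_0 = (1, 2).
v_1 = A·v_0 = (2, 5).
v_2 = A·v_1 = (5, 13).
v_3 = A·v_2 = (13, 34).
v_4 = A·v_3 = (34, 89).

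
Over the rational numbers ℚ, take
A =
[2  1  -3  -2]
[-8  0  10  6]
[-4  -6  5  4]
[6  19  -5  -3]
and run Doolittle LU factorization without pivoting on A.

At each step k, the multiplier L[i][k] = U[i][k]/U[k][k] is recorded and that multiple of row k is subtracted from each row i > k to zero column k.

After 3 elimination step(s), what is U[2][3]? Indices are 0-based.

U[2][3] = -2

Step 1: pivot at (0,0) is 2.
  row1 ← row1 − (-4)·row0  ⇒  L[1][0]=-4, U row1=(0, 4, -2, -2)
  row2 ← row2 − (-2)·row0  ⇒  L[2][0]=-2, U row2=(0, -4, -1, 0)
  row3 ← row3 − (3)·row0  ⇒  L[3][0]=3, U row3=(0, 16, 4, 3)
Step 2: pivot at (1,1) is 4.
  row2 ← row2 − (-1)·row1  ⇒  L[2][1]=-1, U row2=(0, 0, -3, -2)
  row3 ← row3 − (4)·row1  ⇒  L[3][1]=4, U row3=(0, 0, 12, 11)
Step 3: pivot at (2,2) is -3.
  row3 ← row3 − (-4)·row2  ⇒  L[3][2]=-4, U row3=(0, 0, 0, 3)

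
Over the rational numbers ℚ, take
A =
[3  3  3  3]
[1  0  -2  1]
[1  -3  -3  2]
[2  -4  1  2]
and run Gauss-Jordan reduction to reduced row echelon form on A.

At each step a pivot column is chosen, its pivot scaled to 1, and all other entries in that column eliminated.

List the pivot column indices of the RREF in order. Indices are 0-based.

[1] R0 /= 3  ⇒  (1, 1, 1, 1)
     R1 -= 1·R0  ⇒  (0, -1, -3, 0)
     R2 -= 1·R0  ⇒  (0, -4, -4, 1)
     R3 -= 2·R0  ⇒  (0, -6, -1, 0)
[2] R1 /= -1  ⇒  (0, 1, 3, 0)
     R0 -= 1·R1  ⇒  (1, 0, -2, 1)
     R2 -= -4·R1  ⇒  (0, 0, 8, 1)
     R3 -= -6·R1  ⇒  (0, 0, 17, 0)
[3] R2 /= 8  ⇒  (0, 0, 1, 1/8)
     R0 -= -2·R2  ⇒  (1, 0, 0, 5/4)
     R1 -= 3·R2  ⇒  (0, 1, 0, -3/8)
     R3 -= 17·R2  ⇒  (0, 0, 0, -17/8)
[4] R3 /= -17/8  ⇒  (0, 0, 0, 1)
     R0 -= 5/4·R3  ⇒  (1, 0, 0, 0)
     R1 -= -3/8·R3  ⇒  (0, 1, 0, 0)
     R2 -= 1/8·R3  ⇒  (0, 0, 1, 0)

pivot columns: 0, 1, 2, 3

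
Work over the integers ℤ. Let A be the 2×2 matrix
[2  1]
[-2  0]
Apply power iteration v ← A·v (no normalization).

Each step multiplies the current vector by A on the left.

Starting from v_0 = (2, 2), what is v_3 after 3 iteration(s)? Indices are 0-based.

v_0 = (2, 2).
v_1 = A·v_0 = (6, -4).
v_2 = A·v_1 = (8, -12).
v_3 = A·v_2 = (4, -16).

v_3 = (4, -16)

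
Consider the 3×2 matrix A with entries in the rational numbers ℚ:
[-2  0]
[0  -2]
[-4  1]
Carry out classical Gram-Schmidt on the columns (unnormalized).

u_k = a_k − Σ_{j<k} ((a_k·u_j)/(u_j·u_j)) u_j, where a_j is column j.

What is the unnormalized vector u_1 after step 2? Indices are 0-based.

Step 1: u_0 = a_0 = (-2, 0, -4).
Step 2: u_1 = a_1 − (-1/5)·u_0 = (-2/5, -2, 1/5).

u_1 = (-2/5, -2, 1/5)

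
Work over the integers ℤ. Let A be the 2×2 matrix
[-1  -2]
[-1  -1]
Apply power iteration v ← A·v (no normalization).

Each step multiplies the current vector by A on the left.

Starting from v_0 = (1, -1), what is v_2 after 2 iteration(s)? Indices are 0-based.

v_0 = (1, -1).
v_1 = A·v_0 = (1, 0).
v_2 = A·v_1 = (-1, -1).

v_2 = (-1, -1)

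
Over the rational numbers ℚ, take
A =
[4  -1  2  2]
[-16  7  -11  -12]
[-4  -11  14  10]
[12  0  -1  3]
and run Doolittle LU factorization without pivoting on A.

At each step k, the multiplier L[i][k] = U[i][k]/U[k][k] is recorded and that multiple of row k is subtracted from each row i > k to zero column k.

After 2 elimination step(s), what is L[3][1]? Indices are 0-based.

L[3][1] = 1

Step 1: pivot at (0,0) is 4.
  row1 ← row1 − (-4)·row0  ⇒  L[1][0]=-4, U row1=(0, 3, -3, -4)
  row2 ← row2 − (-1)·row0  ⇒  L[2][0]=-1, U row2=(0, -12, 16, 12)
  row3 ← row3 − (3)·row0  ⇒  L[3][0]=3, U row3=(0, 3, -7, -3)
Step 2: pivot at (1,1) is 3.
  row2 ← row2 − (-4)·row1  ⇒  L[2][1]=-4, U row2=(0, 0, 4, -4)
  row3 ← row3 − (1)·row1  ⇒  L[3][1]=1, U row3=(0, 0, -4, 1)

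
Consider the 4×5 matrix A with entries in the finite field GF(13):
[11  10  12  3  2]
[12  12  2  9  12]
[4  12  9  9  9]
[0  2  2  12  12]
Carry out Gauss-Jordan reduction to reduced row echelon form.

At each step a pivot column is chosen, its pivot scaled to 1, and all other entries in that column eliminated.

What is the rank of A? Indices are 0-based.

rank = 4

pivot(0,0)=11: scale R0 → (1, 8, 7, 5, 12)
  clear (1,0): R1 −= (12)R0 → (0, 7, 9, 1, 11)
  clear (2,0): R2 −= (4)R0 → (0, 6, 7, 2, 0)
pivot(1,1)=7: scale R1 → (0, 1, 5, 2, 9)
  clear (0,1): R0 −= (8)R1 → (1, 0, 6, 2, 5)
  clear (2,1): R2 −= (6)R1 → (0, 0, 3, 3, 11)
  clear (3,1): R3 −= (2)R1 → (0, 0, 5, 8, 7)
pivot(2,2)=3: scale R2 → (0, 0, 1, 1, 8)
  clear (0,2): R0 −= (6)R2 → (1, 0, 0, 9, 9)
  clear (1,2): R1 −= (5)R2 → (0, 1, 0, 10, 8)
  clear (3,2): R3 −= (5)R2 → (0, 0, 0, 3, 6)
pivot(3,3)=3: scale R3 → (0, 0, 0, 1, 2)
  clear (0,3): R0 −= (9)R3 → (1, 0, 0, 0, 4)
  clear (1,3): R1 −= (10)R3 → (0, 1, 0, 0, 1)
  clear (2,3): R2 −= (1)R3 → (0, 0, 1, 0, 6)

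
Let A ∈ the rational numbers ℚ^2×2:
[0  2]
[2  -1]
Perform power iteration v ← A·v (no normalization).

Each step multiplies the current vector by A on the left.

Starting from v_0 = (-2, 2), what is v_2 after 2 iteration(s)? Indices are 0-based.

v_2 = (-12, 14)

v_0 = (-2, 2).
v_1 = A·v_0 = (4, -6).
v_2 = A·v_1 = (-12, 14).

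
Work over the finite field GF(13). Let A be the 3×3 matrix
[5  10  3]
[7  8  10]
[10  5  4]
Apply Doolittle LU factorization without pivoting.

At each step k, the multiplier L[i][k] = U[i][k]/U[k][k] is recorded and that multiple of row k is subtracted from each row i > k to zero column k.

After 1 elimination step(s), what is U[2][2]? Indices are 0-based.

U[2][2] = 11

Step 1: pivot at (0,0) is 5.
  row1 ← row1 − (4)·row0  ⇒  L[1][0]=4, U row1=(0, 7, 11)
  row2 ← row2 − (2)·row0  ⇒  L[2][0]=2, U row2=(0, 11, 11)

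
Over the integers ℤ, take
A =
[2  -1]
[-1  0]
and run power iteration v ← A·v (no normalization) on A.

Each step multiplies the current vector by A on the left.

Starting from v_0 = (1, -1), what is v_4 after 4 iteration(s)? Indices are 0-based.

v_0 = (1, -1).
v_1 = A·v_0 = (3, -1).
v_2 = A·v_1 = (7, -3).
v_3 = A·v_2 = (17, -7).
v_4 = A·v_3 = (41, -17).

v_4 = (41, -17)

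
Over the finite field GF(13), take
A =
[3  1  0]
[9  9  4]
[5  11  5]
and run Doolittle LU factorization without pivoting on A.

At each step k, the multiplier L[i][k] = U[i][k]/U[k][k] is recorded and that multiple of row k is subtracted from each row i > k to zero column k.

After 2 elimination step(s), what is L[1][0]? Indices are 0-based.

k=0: U[0][0]=3
  eliminate (1,0): mult=3, new row 1: (0, 6, 4); set L[1][0]=3
  eliminate (2,0): mult=6, new row 2: (0, 5, 5); set L[2][0]=6
k=1: U[1][1]=6
  eliminate (2,1): mult=3, new row 2: (0, 0, 6); set L[2][1]=3

L[1][0] = 3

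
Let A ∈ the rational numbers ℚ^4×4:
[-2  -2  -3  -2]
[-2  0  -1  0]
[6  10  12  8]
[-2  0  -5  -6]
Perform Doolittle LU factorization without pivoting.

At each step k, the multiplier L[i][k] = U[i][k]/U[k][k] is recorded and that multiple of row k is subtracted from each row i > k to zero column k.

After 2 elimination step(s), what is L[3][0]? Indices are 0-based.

L[3][0] = 1

[col 0] pivot -2
  R1 -= 1*R0 → (0, 2, 2, 2)  (L[1][0] := 1)
  R2 -= -3*R0 → (0, 4, 3, 2)  (L[2][0] := -3)
  R3 -= 1*R0 → (0, 2, -2, -4)  (L[3][0] := 1)
[col 1] pivot 2
  R2 -= 2*R1 → (0, 0, -1, -2)  (L[2][1] := 2)
  R3 -= 1*R1 → (0, 0, -4, -6)  (L[3][1] := 1)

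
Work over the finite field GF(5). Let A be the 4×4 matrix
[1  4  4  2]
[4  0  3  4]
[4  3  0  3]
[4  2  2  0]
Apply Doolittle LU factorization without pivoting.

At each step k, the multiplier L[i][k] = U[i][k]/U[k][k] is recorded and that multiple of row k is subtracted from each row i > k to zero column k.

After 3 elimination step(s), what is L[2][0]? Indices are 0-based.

Step 1: pivot at (0,0) is 1.
  row1 ← row1 − (4)·row0  ⇒  L[1][0]=4, U row1=(0, 4, 2, 1)
  row2 ← row2 − (4)·row0  ⇒  L[2][0]=4, U row2=(0, 2, 4, 0)
  row3 ← row3 − (4)·row0  ⇒  L[3][0]=4, U row3=(0, 1, 1, 2)
Step 2: pivot at (1,1) is 4.
  row2 ← row2 − (3)·row1  ⇒  L[2][1]=3, U row2=(0, 0, 3, 2)
  row3 ← row3 − (4)·row1  ⇒  L[3][1]=4, U row3=(0, 0, 3, 3)
Step 3: pivot at (2,2) is 3.
  row3 ← row3 − (1)·row2  ⇒  L[3][2]=1, U row3=(0, 0, 0, 1)

L[2][0] = 4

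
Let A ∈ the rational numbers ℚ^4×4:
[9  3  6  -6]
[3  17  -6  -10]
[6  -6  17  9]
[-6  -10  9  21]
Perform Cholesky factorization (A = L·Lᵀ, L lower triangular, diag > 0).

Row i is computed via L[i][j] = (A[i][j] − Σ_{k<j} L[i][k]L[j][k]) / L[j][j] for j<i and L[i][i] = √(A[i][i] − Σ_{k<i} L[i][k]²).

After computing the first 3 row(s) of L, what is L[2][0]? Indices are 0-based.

L[2][0] = 2

Step 1: L[0][0] = √(9) = 3.
  L[1][0] = (3) / L[0][0] = 1.
Step 2: L[1][1] = √(16) = 4.
  L[2][0] = (6) / L[0][0] = 2.
  L[2][1] = (-8) / L[1][1] = -2.
Step 3: L[2][2] = √(9) = 3.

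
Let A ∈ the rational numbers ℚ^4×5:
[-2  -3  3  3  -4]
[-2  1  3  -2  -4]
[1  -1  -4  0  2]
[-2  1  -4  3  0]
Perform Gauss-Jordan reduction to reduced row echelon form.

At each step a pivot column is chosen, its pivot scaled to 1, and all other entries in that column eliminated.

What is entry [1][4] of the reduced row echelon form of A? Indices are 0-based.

M[1][4] = 100/191

[1] R0 /= -2  ⇒  (1, 3/2, -3/2, -3/2, 2)
     R1 -= -2·R0  ⇒  (0, 4, 0, -5, 0)
     R2 -= 1·R0  ⇒  (0, -5/2, -5/2, 3/2, 0)
     R3 -= -2·R0  ⇒  (0, 4, -7, 0, 4)
[2] R1 /= 4  ⇒  (0, 1, 0, -5/4, 0)
     R0 -= 3/2·R1  ⇒  (1, 0, -3/2, 3/8, 2)
     R2 -= -5/2·R1  ⇒  (0, 0, -5/2, -13/8, 0)
     R3 -= 4·R1  ⇒  (0, 0, -7, 5, 4)
[3] R2 /= -5/2  ⇒  (0, 0, 1, 13/20, 0)
     R0 -= -3/2·R2  ⇒  (1, 0, 0, 27/20, 2)
     R3 -= -7·R2  ⇒  (0, 0, 0, 191/20, 4)
[4] R3 /= 191/20  ⇒  (0, 0, 0, 1, 80/191)
     R0 -= 27/20·R3  ⇒  (1, 0, 0, 0, 274/191)
     R1 -= -5/4·R3  ⇒  (0, 1, 0, 0, 100/191)
     R2 -= 13/20·R3  ⇒  (0, 0, 1, 0, -52/191)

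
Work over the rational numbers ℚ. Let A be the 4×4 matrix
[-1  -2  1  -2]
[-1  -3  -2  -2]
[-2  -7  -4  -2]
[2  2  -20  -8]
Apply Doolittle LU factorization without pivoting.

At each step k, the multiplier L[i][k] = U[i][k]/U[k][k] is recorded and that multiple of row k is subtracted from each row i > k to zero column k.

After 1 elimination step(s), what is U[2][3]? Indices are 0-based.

k=0: U[0][0]=-1
  eliminate (1,0): mult=1, new row 1: (0, -1, -3, 0); set L[1][0]=1
  eliminate (2,0): mult=2, new row 2: (0, -3, -6, 2); set L[2][0]=2
  eliminate (3,0): mult=-2, new row 3: (0, -2, -18, -12); set L[3][0]=-2

U[2][3] = 2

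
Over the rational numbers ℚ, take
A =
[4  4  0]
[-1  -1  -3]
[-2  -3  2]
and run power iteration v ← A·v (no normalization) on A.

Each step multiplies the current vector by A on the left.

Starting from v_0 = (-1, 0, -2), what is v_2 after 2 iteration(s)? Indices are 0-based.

v_2 = (12, 3, -17)

v_0 = (-1, 0, -2).
v_1 = A·v_0 = (-4, 7, -2).
v_2 = A·v_1 = (12, 3, -17).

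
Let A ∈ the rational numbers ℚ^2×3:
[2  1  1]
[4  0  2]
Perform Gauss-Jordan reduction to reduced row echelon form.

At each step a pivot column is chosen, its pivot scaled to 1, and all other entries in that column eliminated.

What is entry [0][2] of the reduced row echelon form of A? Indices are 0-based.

M[0][2] = 1/2

[1] R0 /= 2  ⇒  (1, 1/2, 1/2)
     R1 -= 4·R0  ⇒  (0, -2, 0)
[2] R1 /= -2  ⇒  (0, 1, 0)
     R0 -= 1/2·R1  ⇒  (1, 0, 1/2)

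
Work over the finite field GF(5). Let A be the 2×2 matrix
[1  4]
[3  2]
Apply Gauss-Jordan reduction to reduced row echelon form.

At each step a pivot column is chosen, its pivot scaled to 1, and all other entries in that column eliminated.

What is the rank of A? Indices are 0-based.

pivot(0,0)=1: scale R0 → (1, 4)
  clear (1,0): R1 −= (3)R0 → (0, 0)
col 1: no nonzero at/below row 1; advance.

rank = 1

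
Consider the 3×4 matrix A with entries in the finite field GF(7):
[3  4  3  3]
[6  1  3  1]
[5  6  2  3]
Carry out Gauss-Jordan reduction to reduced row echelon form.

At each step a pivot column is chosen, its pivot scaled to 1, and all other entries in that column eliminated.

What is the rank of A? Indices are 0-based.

pivot(0,0)=3: scale R0 → (1, 6, 1, 1)
  clear (1,0): R1 −= (6)R0 → (0, 0, 4, 2)
  clear (2,0): R2 −= (5)R0 → (0, 4, 4, 5)
pivot(1,1): swap R1↔R2
pivot(1,1)=4: scale R1 → (0, 1, 1, 3)
  clear (0,1): R0 −= (6)R1 → (1, 0, 2, 4)
pivot(2,2)=4: scale R2 → (0, 0, 1, 4)
  clear (0,2): R0 −= (2)R2 → (1, 0, 0, 3)
  clear (1,2): R1 −= (1)R2 → (0, 1, 0, 6)

rank = 3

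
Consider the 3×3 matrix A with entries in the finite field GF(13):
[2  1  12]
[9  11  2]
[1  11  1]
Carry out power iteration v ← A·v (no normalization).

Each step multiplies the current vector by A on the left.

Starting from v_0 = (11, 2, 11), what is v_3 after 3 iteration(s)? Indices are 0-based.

v_3 = (8, 10, 6)

v_0 = (11, 2, 11).
v_1 = A·v_0 = (0, 0, 5).
v_2 = A·v_1 = (8, 10, 5).
v_3 = A·v_2 = (8, 10, 6).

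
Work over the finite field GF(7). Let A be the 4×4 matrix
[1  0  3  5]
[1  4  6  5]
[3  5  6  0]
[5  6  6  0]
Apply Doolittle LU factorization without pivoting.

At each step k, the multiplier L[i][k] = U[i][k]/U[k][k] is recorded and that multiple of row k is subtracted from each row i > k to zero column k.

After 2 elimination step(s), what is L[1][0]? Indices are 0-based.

[col 0] pivot 1
  R1 -= 1*R0 → (0, 4, 3, 0)  (L[1][0] := 1)
  R2 -= 3*R0 → (0, 5, 4, 6)  (L[2][0] := 3)
  R3 -= 5*R0 → (0, 6, 5, 3)  (L[3][0] := 5)
[col 1] pivot 4
  R2 -= 3*R1 → (0, 0, 2, 6)  (L[2][1] := 3)
  R3 -= 5*R1 → (0, 0, 4, 3)  (L[3][1] := 5)

L[1][0] = 1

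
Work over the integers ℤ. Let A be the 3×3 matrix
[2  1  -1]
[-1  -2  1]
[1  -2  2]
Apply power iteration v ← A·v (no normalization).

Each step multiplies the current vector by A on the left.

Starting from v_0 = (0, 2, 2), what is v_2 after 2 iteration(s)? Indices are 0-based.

v_2 = (-2, 4, 4)

v_0 = (0, 2, 2).
v_1 = A·v_0 = (0, -2, 0).
v_2 = A·v_1 = (-2, 4, 4).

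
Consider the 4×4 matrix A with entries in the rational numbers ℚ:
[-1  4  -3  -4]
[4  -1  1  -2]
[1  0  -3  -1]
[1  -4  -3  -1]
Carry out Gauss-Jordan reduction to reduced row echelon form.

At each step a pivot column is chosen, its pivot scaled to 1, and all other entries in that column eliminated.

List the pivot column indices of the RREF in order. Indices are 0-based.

pivot columns: 0, 1, 2, 3

pivot(0,0)=-1: scale R0 → (1, -4, 3, 4)
  clear (1,0): R1 −= (4)R0 → (0, 15, -11, -18)
  clear (2,0): R2 −= (1)R0 → (0, 4, -6, -5)
  clear (3,0): R3 −= (1)R0 → (0, 0, -6, -5)
pivot(1,1)=15: scale R1 → (0, 1, -11/15, -6/5)
  clear (0,1): R0 −= (-4)R1 → (1, 0, 1/15, -4/5)
  clear (2,1): R2 −= (4)R1 → (0, 0, -46/15, -1/5)
pivot(2,2)=-46/15: scale R2 → (0, 0, 1, 3/46)
  clear (0,2): R0 −= (1/15)R2 → (1, 0, 0, -37/46)
  clear (1,2): R1 −= (-11/15)R2 → (0, 1, 0, -53/46)
  clear (3,2): R3 −= (-6)R2 → (0, 0, 0, -106/23)
pivot(3,3)=-106/23: scale R3 → (0, 0, 0, 1)
  clear (0,3): R0 −= (-37/46)R3 → (1, 0, 0, 0)
  clear (1,3): R1 −= (-53/46)R3 → (0, 1, 0, 0)
  clear (2,3): R2 −= (3/46)R3 → (0, 0, 1, 0)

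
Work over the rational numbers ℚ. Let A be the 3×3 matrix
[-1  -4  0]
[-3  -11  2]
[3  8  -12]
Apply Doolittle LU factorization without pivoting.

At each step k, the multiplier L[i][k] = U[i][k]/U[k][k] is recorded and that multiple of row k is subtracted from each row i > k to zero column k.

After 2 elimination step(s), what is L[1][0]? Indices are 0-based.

Step 1: pivot at (0,0) is -1.
  row1 ← row1 − (3)·row0  ⇒  L[1][0]=3, U row1=(0, 1, 2)
  row2 ← row2 − (-3)·row0  ⇒  L[2][0]=-3, U row2=(0, -4, -12)
Step 2: pivot at (1,1) is 1.
  row2 ← row2 − (-4)·row1  ⇒  L[2][1]=-4, U row2=(0, 0, -4)

L[1][0] = 3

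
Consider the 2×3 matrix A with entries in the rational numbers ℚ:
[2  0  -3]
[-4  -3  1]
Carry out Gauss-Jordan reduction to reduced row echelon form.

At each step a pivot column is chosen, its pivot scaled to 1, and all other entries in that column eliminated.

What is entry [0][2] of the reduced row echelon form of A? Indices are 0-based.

pivot(0,0)=2: scale R0 → (1, 0, -3/2)
  clear (1,0): R1 −= (-4)R0 → (0, -3, -5)
pivot(1,1)=-3: scale R1 → (0, 1, 5/3)

M[0][2] = -3/2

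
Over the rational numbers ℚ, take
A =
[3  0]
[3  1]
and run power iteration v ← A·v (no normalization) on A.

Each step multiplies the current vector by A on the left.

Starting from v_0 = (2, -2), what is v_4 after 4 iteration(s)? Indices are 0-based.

v_4 = (162, 238)

v_0 = (2, -2).
v_1 = A·v_0 = (6, 4).
v_2 = A·v_1 = (18, 22).
v_3 = A·v_2 = (54, 76).
v_4 = A·v_3 = (162, 238).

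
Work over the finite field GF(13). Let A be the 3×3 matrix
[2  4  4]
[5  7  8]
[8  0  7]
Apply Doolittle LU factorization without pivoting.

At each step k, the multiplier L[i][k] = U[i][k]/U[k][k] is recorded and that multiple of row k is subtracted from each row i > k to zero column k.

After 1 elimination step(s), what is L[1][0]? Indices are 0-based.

L[1][0] = 9

Step 1: pivot at (0,0) is 2.
  row1 ← row1 − (9)·row0  ⇒  L[1][0]=9, U row1=(0, 10, 11)
  row2 ← row2 − (4)·row0  ⇒  L[2][0]=4, U row2=(0, 10, 4)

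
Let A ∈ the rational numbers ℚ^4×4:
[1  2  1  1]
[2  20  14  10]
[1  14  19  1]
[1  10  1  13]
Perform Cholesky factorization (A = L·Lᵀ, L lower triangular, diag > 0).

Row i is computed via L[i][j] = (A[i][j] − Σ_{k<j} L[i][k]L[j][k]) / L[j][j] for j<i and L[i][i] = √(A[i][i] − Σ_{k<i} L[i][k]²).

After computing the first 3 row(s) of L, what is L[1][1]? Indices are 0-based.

L[1][1] = 4

Step 1: L[0][0] = √(1) = 1.
  L[1][0] = (2) / L[0][0] = 2.
Step 2: L[1][1] = √(16) = 4.
  L[2][0] = (1) / L[0][0] = 1.
  L[2][1] = (12) / L[1][1] = 3.
Step 3: L[2][2] = √(9) = 3.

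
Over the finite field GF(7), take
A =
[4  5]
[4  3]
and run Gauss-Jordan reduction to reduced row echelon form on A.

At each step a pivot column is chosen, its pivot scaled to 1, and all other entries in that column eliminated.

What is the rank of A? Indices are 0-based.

[1] R0 /= 4  ⇒  (1, 3)
     R1 -= 4·R0  ⇒  (0, 5)
[2] R1 /= 5  ⇒  (0, 1)
     R0 -= 3·R1  ⇒  (1, 0)

rank = 2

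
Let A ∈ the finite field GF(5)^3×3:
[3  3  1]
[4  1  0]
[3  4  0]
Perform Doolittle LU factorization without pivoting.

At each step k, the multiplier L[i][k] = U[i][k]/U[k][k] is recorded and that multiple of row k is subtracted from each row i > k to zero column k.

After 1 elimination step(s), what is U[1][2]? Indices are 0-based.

U[1][2] = 2

[col 0] pivot 3
  R1 -= 3*R0 → (0, 2, 2)  (L[1][0] := 3)
  R2 -= 1*R0 → (0, 1, 4)  (L[2][0] := 1)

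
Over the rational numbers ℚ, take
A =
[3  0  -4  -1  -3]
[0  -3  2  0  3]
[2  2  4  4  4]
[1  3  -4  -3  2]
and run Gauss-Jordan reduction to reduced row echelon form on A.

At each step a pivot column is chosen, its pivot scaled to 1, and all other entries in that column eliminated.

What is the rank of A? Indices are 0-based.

rank = 4

pivot(0,0)=3: scale R0 → (1, 0, -4/3, -1/3, -1)
  clear (2,0): R2 −= (2)R0 → (0, 2, 20/3, 14/3, 6)
  clear (3,0): R3 −= (1)R0 → (0, 3, -8/3, -8/3, 3)
pivot(1,1)=-3: scale R1 → (0, 1, -2/3, 0, -1)
  clear (2,1): R2 −= (2)R1 → (0, 0, 8, 14/3, 8)
  clear (3,1): R3 −= (3)R1 → (0, 0, -2/3, -8/3, 6)
pivot(2,2)=8: scale R2 → (0, 0, 1, 7/12, 1)
  clear (0,2): R0 −= (-4/3)R2 → (1, 0, 0, 4/9, 1/3)
  clear (1,2): R1 −= (-2/3)R2 → (0, 1, 0, 7/18, -1/3)
  clear (3,2): R3 −= (-2/3)R2 → (0, 0, 0, -41/18, 20/3)
pivot(3,3)=-41/18: scale R3 → (0, 0, 0, 1, -120/41)
  clear (0,3): R0 −= (4/9)R3 → (1, 0, 0, 0, 67/41)
  clear (1,3): R1 −= (7/18)R3 → (0, 1, 0, 0, 33/41)
  clear (2,3): R2 −= (7/12)R3 → (0, 0, 1, 0, 111/41)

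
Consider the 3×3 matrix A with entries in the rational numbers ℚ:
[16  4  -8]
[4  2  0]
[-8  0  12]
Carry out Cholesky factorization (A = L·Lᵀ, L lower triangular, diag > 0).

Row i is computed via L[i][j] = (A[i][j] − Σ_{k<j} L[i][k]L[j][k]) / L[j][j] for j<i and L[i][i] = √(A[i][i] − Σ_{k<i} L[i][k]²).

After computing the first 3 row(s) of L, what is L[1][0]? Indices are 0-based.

L[1][0] = 1

Step 1: L[0][0] = √(16) = 4.
  L[1][0] = (4) / L[0][0] = 1.
Step 2: L[1][1] = √(1) = 1.
  L[2][0] = (-8) / L[0][0] = -2.
  L[2][1] = (2) / L[1][1] = 2.
Step 3: L[2][2] = √(4) = 2.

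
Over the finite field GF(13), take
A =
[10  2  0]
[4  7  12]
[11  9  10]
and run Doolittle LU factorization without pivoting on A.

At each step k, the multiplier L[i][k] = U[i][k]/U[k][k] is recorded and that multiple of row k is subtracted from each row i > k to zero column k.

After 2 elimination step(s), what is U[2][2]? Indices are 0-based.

U[2][2] = 9

k=0: U[0][0]=10
  eliminate (1,0): mult=3, new row 1: (0, 1, 12); set L[1][0]=3
  eliminate (2,0): mult=5, new row 2: (0, 12, 10); set L[2][0]=5
k=1: U[1][1]=1
  eliminate (2,1): mult=12, new row 2: (0, 0, 9); set L[2][1]=12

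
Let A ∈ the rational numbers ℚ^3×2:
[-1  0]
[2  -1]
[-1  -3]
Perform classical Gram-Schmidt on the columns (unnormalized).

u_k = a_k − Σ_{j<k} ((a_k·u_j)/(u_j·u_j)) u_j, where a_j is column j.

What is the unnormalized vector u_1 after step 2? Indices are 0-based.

Step 1: u_0 = a_0 = (-1, 2, -1).
Step 2: u_1 = a_1 − (1/6)·u_0 = (1/6, -4/3, -17/6).

u_1 = (1/6, -4/3, -17/6)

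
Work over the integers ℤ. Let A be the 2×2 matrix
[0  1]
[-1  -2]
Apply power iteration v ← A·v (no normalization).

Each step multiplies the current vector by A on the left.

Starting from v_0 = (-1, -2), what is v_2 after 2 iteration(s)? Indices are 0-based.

v_0 = (-1, -2).
v_1 = A·v_0 = (-2, 5).
v_2 = A·v_1 = (5, -8).

v_2 = (5, -8)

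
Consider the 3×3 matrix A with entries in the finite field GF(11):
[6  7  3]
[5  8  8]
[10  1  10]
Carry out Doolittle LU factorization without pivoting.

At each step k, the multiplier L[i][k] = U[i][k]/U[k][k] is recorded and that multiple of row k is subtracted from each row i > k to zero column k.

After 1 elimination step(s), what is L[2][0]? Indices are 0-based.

[col 0] pivot 6
  R1 -= 10*R0 → (0, 4, 0)  (L[1][0] := 10)
  R2 -= 9*R0 → (0, 4, 5)  (L[2][0] := 9)

L[2][0] = 9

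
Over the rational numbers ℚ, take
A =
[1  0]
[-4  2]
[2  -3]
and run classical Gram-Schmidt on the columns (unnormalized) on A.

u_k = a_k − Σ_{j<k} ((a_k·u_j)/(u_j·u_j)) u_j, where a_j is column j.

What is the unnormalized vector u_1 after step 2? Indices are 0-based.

u_1 = (2/3, -2/3, -5/3)

Step 1: u_0 = a_0 = (1, -4, 2).
Step 2: u_1 = a_1 − (-2/3)·u_0 = (2/3, -2/3, -5/3).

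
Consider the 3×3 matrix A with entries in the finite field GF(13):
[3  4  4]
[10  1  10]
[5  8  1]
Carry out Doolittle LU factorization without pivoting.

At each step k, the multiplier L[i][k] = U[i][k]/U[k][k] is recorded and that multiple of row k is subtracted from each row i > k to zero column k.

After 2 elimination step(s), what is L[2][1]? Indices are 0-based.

[col 0] pivot 3
  R1 -= 12*R0 → (0, 5, 1)  (L[1][0] := 12)
  R2 -= 6*R0 → (0, 10, 3)  (L[2][0] := 6)
[col 1] pivot 5
  R2 -= 2*R1 → (0, 0, 1)  (L[2][1] := 2)

L[2][1] = 2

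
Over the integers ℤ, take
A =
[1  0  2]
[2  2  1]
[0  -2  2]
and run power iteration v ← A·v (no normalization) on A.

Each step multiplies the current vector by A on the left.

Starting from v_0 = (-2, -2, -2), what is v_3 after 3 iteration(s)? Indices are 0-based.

v_3 = (34, -56, 104)

v_0 = (-2, -2, -2).
v_1 = A·v_0 = (-6, -10, 0).
v_2 = A·v_1 = (-6, -32, 20).
v_3 = A·v_2 = (34, -56, 104).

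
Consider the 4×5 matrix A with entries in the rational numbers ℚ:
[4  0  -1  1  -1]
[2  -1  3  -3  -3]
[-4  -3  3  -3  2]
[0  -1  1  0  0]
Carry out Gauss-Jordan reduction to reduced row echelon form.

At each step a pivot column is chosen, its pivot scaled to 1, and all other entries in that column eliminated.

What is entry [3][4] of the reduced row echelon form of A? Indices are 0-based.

M[3][4] = 0

step 1: normalize row 0 (÷4) = (1, 0, -1/4, 1/4, -1/4)
  row 1: subtract 2×row0 = (0, -1, 7/2, -7/2, -5/2)
  row 2: subtract -4×row0 = (0, -3, 2, -2, 1)
step 2: normalize row 1 (÷-1) = (0, 1, -7/2, 7/2, 5/2)
  row 2: subtract -3×row1 = (0, 0, -17/2, 17/2, 17/2)
  row 3: subtract -1×row1 = (0, 0, -5/2, 7/2, 5/2)
step 3: normalize row 2 (÷-17/2) = (0, 0, 1, -1, -1)
  row 0: subtract -1/4×row2 = (1, 0, 0, 0, -1/2)
  row 1: subtract -7/2×row2 = (0, 1, 0, 0, -1)
  row 3: subtract -5/2×row2 = (0, 0, 0, 1, 0)
step 4: normalize row 3 (÷1) = (0, 0, 0, 1, 0)
  row 2: subtract -1×row3 = (0, 0, 1, 0, -1)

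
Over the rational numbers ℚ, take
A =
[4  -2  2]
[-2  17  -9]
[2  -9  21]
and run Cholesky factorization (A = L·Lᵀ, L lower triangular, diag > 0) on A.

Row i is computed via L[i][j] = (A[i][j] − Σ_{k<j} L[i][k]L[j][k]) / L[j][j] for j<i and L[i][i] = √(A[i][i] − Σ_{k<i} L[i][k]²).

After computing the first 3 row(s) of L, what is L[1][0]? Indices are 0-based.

L[1][0] = -1

Step 1: L[0][0] = √(4) = 2.
  L[1][0] = (-2) / L[0][0] = -1.
Step 2: L[1][1] = √(16) = 4.
  L[2][0] = (2) / L[0][0] = 1.
  L[2][1] = (-8) / L[1][1] = -2.
Step 3: L[2][2] = √(16) = 4.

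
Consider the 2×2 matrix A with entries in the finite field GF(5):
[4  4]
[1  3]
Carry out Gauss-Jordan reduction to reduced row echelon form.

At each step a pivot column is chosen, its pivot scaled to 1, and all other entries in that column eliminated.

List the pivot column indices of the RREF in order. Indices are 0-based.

pivot columns: 0, 1

[1] R0 /= 4  ⇒  (1, 1)
     R1 -= 1·R0  ⇒  (0, 2)
[2] R1 /= 2  ⇒  (0, 1)
     R0 -= 1·R1  ⇒  (1, 0)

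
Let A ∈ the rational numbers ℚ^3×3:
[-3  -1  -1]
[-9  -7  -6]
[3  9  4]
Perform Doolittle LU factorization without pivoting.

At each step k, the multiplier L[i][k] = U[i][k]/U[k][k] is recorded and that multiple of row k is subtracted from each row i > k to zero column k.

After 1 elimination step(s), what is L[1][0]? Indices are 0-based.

k=0: U[0][0]=-3
  eliminate (1,0): mult=3, new row 1: (0, -4, -3); set L[1][0]=3
  eliminate (2,0): mult=-1, new row 2: (0, 8, 3); set L[2][0]=-1

L[1][0] = 3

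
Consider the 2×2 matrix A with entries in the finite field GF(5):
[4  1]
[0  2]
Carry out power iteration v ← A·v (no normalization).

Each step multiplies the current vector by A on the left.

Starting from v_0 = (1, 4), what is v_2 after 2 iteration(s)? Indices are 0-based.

v_0 = (1, 4).
v_1 = A·v_0 = (3, 3).
v_2 = A·v_1 = (0, 1).

v_2 = (0, 1)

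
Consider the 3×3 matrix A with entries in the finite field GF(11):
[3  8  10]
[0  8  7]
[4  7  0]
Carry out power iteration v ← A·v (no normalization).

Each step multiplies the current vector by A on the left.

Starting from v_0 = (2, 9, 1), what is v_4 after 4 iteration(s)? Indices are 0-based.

v_4 = (0, 2, 3)

v_0 = (2, 9, 1).
v_1 = A·v_0 = (0, 2, 5).
v_2 = A·v_1 = (0, 7, 3).
v_3 = A·v_2 = (9, 0, 5).
v_4 = A·v_3 = (0, 2, 3).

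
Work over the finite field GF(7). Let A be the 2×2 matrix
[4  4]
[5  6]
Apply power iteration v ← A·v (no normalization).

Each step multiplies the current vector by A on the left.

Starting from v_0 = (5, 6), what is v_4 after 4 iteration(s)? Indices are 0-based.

v_0 = (5, 6).
v_1 = A·v_0 = (2, 5).
v_2 = A·v_1 = (0, 5).
v_3 = A·v_2 = (6, 2).
v_4 = A·v_3 = (4, 0).

v_4 = (4, 0)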